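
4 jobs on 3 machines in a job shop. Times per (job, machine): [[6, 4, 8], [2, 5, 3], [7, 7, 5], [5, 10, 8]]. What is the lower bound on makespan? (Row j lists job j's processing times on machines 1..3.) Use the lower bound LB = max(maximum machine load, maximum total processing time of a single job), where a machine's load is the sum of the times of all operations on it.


Machine loads:
  Machine 1: 6 + 2 + 7 + 5 = 20
  Machine 2: 4 + 5 + 7 + 10 = 26
  Machine 3: 8 + 3 + 5 + 8 = 24
Max machine load = 26
Job totals:
  Job 1: 18
  Job 2: 10
  Job 3: 19
  Job 4: 23
Max job total = 23
Lower bound = max(26, 23) = 26

26


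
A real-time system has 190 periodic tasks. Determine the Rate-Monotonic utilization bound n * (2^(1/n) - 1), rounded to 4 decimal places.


Compute 2^(1/190) = 1.0036548056
Subtract 1: 1.0036548056 - 1 = 0.0036548056
Multiply by n: 190 * 0.0036548056 = 0.6944130640
Round to 4 dp: 0.6944

0.6944


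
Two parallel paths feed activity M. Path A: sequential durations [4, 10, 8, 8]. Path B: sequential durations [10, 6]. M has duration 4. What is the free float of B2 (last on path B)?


ES(B2) = sum of predecessors on chain B = 10
EF(B2) = ES + duration = 10 + 6 = 16
Successor of B2 is M. ES(M) = max(sum(A), sum(B)) = max(30, 16) = 30
Free float = ES(successor) - EF(current) = 30 - 16 = 14

14


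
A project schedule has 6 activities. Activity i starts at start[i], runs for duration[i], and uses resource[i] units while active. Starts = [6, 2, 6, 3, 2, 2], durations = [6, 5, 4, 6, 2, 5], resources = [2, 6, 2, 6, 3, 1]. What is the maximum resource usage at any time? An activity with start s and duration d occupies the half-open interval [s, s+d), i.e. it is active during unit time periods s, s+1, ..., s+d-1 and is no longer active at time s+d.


Each activity i is active on [start_i, start_i + duration_i).
Compute total resource usage per time slot:
  t=0: active resources = [], total = 0
  t=1: active resources = [], total = 0
  t=2: active resources = [6, 3, 1], total = 10
  t=3: active resources = [6, 6, 3, 1], total = 16
  t=4: active resources = [6, 6, 1], total = 13
  t=5: active resources = [6, 6, 1], total = 13
  t=6: active resources = [2, 6, 2, 6, 1], total = 17
  t=7: active resources = [2, 2, 6], total = 10
  t=8: active resources = [2, 2, 6], total = 10
  t=9: active resources = [2, 2], total = 4
  t=10: active resources = [2], total = 2
  t=11: active resources = [2], total = 2
Peak resource demand = 17

17


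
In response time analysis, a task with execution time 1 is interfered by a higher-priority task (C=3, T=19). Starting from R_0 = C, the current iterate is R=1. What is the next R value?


R_next = C + ceil(R_prev / T_hp) * C_hp
ceil(1 / 19) = ceil(0.0526) = 1
Interference = 1 * 3 = 3
R_next = 1 + 3 = 4

4


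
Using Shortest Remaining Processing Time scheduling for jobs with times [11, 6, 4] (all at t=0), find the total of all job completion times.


Since all jobs arrive at t=0, SRPT equals SPT ordering.
SPT order: [4, 6, 11]
Completion times:
  Job 1: p=4, C=4
  Job 2: p=6, C=10
  Job 3: p=11, C=21
Total completion time = 4 + 10 + 21 = 35

35


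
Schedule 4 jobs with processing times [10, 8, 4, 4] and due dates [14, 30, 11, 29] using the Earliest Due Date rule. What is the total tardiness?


Sort by due date (EDD order): [(4, 11), (10, 14), (4, 29), (8, 30)]
Compute completion times and tardiness:
  Job 1: p=4, d=11, C=4, tardiness=max(0,4-11)=0
  Job 2: p=10, d=14, C=14, tardiness=max(0,14-14)=0
  Job 3: p=4, d=29, C=18, tardiness=max(0,18-29)=0
  Job 4: p=8, d=30, C=26, tardiness=max(0,26-30)=0
Total tardiness = 0

0


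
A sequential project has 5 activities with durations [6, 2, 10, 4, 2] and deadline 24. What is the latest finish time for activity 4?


LF(activity 4) = deadline - sum of successor durations
Successors: activities 5 through 5 with durations [2]
Sum of successor durations = 2
LF = 24 - 2 = 22

22


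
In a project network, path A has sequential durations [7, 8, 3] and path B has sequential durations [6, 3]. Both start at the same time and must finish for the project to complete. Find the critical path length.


Path A total = 7 + 8 + 3 = 18
Path B total = 6 + 3 = 9
Critical path = longest path = max(18, 9) = 18

18


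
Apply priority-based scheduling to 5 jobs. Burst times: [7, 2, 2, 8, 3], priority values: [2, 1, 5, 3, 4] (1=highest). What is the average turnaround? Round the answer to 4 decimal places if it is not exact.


Sort by priority (ascending = highest first):
Order: [(1, 2), (2, 7), (3, 8), (4, 3), (5, 2)]
Completion times:
  Priority 1, burst=2, C=2
  Priority 2, burst=7, C=9
  Priority 3, burst=8, C=17
  Priority 4, burst=3, C=20
  Priority 5, burst=2, C=22
Average turnaround = 70/5 = 14.0

14.0


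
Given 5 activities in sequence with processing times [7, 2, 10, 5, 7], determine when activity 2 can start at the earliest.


Activity 2 starts after activities 1 through 1 complete.
Predecessor durations: [7]
ES = 7 = 7

7


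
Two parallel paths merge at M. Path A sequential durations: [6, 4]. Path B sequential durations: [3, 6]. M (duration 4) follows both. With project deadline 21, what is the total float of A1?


Forward pass: ES(A1) = sum of predecessors on chain A = 0
EF = ES + duration = 0 + 6 = 6
Backward pass: LF(M) = deadline = 21; LS(M) = 21 - 4 = 17
LF(A1) = LS(M) - sum(successors on chain A) = 17 - 4 = 13
LS = LF - duration = 13 - 6 = 7
Total float = LS - ES = 7 - 0 = 7

7


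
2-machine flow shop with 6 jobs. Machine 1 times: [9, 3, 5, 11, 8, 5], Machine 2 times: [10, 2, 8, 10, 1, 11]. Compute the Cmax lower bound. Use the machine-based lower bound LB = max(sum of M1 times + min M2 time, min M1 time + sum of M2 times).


LB1 = sum(M1 times) + min(M2 times) = 41 + 1 = 42
LB2 = min(M1 times) + sum(M2 times) = 3 + 42 = 45
Lower bound = max(LB1, LB2) = max(42, 45) = 45

45


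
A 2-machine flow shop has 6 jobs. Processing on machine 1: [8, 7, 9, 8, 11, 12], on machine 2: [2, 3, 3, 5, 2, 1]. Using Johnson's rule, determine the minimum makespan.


Apply Johnson's rule:
  Group 1 (a <= b): []
  Group 2 (a > b): [(4, 8, 5), (2, 7, 3), (3, 9, 3), (1, 8, 2), (5, 11, 2), (6, 12, 1)]
Optimal job order: [4, 2, 3, 1, 5, 6]
Schedule:
  Job 4: M1 done at 8, M2 done at 13
  Job 2: M1 done at 15, M2 done at 18
  Job 3: M1 done at 24, M2 done at 27
  Job 1: M1 done at 32, M2 done at 34
  Job 5: M1 done at 43, M2 done at 45
  Job 6: M1 done at 55, M2 done at 56
Makespan = 56

56


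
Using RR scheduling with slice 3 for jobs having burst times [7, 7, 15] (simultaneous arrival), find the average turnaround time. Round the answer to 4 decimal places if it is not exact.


Time quantum = 3
Execution trace:
  J1 runs 3 units, time = 3
  J2 runs 3 units, time = 6
  J3 runs 3 units, time = 9
  J1 runs 3 units, time = 12
  J2 runs 3 units, time = 15
  J3 runs 3 units, time = 18
  J1 runs 1 units, time = 19
  J2 runs 1 units, time = 20
  J3 runs 3 units, time = 23
  J3 runs 3 units, time = 26
  J3 runs 3 units, time = 29
Finish times: [19, 20, 29]
Average turnaround = 68/3 = 22.6667

22.6667


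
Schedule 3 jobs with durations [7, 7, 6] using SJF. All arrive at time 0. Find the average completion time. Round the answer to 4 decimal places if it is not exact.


SJF order (ascending): [6, 7, 7]
Completion times:
  Job 1: burst=6, C=6
  Job 2: burst=7, C=13
  Job 3: burst=7, C=20
Average completion = 39/3 = 13.0

13.0


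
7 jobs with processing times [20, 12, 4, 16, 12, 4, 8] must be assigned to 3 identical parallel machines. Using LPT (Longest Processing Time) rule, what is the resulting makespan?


Sort jobs in decreasing order (LPT): [20, 16, 12, 12, 8, 4, 4]
Assign each job to the least loaded machine:
  Machine 1: jobs [20, 4, 4], load = 28
  Machine 2: jobs [16, 8], load = 24
  Machine 3: jobs [12, 12], load = 24
Makespan = max load = 28

28


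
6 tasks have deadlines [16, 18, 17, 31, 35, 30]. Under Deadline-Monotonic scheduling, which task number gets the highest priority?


Sort tasks by relative deadline (ascending):
  Task 1: deadline = 16
  Task 3: deadline = 17
  Task 2: deadline = 18
  Task 6: deadline = 30
  Task 4: deadline = 31
  Task 5: deadline = 35
Priority order (highest first): [1, 3, 2, 6, 4, 5]
Highest priority task = 1

1


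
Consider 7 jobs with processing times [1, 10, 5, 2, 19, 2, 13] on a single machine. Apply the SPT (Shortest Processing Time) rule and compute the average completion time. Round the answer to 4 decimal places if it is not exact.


Sort jobs by processing time (SPT order): [1, 2, 2, 5, 10, 13, 19]
Compute completion times sequentially:
  Job 1: processing = 1, completes at 1
  Job 2: processing = 2, completes at 3
  Job 3: processing = 2, completes at 5
  Job 4: processing = 5, completes at 10
  Job 5: processing = 10, completes at 20
  Job 6: processing = 13, completes at 33
  Job 7: processing = 19, completes at 52
Sum of completion times = 124
Average completion time = 124/7 = 17.7143

17.7143


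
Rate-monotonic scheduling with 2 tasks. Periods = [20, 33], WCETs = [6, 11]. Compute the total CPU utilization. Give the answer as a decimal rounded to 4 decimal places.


Compute individual utilizations (exact fractions):
  Task 1: C/T = 6/20 = 3/10 (approx. 0.3)
  Task 2: C/T = 11/33 = 1/3 (approx. 0.3333)
Total utilization U = 3/10 + 1/3 = 19/30
Rounded to 4 decimal places: U = 0.6333
RM (Liu & Layland) bound for 2 tasks = 0.828427; compare with U = 19/30 (approx. 0.633333)
U <= bound, so schedulable by RM sufficient condition.

0.6333


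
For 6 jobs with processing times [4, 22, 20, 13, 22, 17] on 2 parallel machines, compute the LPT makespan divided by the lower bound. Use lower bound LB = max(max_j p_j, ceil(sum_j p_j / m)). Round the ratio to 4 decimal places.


LPT order: [22, 22, 20, 17, 13, 4]
Machine loads after assignment: [46, 52]
LPT makespan = 52
Lower bound = max(max_job, ceil(total/2)) = max(22, 49) = 49
Ratio = 52 / 49 = 1.0612

1.0612


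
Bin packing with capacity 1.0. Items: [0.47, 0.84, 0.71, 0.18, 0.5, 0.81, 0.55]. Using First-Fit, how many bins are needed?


Place items sequentially using First-Fit:
  Item 0.47 -> new Bin 1
  Item 0.84 -> new Bin 2
  Item 0.71 -> new Bin 3
  Item 0.18 -> Bin 1 (now 0.65)
  Item 0.5 -> new Bin 4
  Item 0.81 -> new Bin 5
  Item 0.55 -> new Bin 6
Total bins used = 6

6


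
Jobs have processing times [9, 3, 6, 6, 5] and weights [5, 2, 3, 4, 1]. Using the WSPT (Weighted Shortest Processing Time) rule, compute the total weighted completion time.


Compute p/w ratios and sort ascending (WSPT): [(3, 2), (6, 4), (9, 5), (6, 3), (5, 1)]
Compute weighted completion times:
  Job (p=3,w=2): C=3, w*C=2*3=6
  Job (p=6,w=4): C=9, w*C=4*9=36
  Job (p=9,w=5): C=18, w*C=5*18=90
  Job (p=6,w=3): C=24, w*C=3*24=72
  Job (p=5,w=1): C=29, w*C=1*29=29
Total weighted completion time = 233

233


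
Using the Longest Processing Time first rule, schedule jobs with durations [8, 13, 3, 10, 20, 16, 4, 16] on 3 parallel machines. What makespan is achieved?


Sort jobs in decreasing order (LPT): [20, 16, 16, 13, 10, 8, 4, 3]
Assign each job to the least loaded machine:
  Machine 1: jobs [20, 8, 3], load = 31
  Machine 2: jobs [16, 13], load = 29
  Machine 3: jobs [16, 10, 4], load = 30
Makespan = max load = 31

31


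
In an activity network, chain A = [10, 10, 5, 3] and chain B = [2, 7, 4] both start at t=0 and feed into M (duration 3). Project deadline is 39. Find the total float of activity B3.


Forward pass: ES(B3) = sum of predecessors on chain B = 9
EF = ES + duration = 9 + 4 = 13
Backward pass: LF(M) = deadline = 39; LS(M) = 39 - 3 = 36
LF(B3) = LS(M) - sum(successors on chain B) = 36 - 0 = 36
LS = LF - duration = 36 - 4 = 32
Total float = LS - ES = 32 - 9 = 23

23


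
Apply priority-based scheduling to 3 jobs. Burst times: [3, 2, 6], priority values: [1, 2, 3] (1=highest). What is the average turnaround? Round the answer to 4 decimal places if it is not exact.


Sort by priority (ascending = highest first):
Order: [(1, 3), (2, 2), (3, 6)]
Completion times:
  Priority 1, burst=3, C=3
  Priority 2, burst=2, C=5
  Priority 3, burst=6, C=11
Average turnaround = 19/3 = 6.3333

6.3333


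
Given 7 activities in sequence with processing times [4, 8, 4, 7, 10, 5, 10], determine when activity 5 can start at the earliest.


Activity 5 starts after activities 1 through 4 complete.
Predecessor durations: [4, 8, 4, 7]
ES = 4 + 8 + 4 + 7 = 23

23


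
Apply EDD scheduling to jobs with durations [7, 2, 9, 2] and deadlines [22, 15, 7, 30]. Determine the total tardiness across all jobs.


Sort by due date (EDD order): [(9, 7), (2, 15), (7, 22), (2, 30)]
Compute completion times and tardiness:
  Job 1: p=9, d=7, C=9, tardiness=max(0,9-7)=2
  Job 2: p=2, d=15, C=11, tardiness=max(0,11-15)=0
  Job 3: p=7, d=22, C=18, tardiness=max(0,18-22)=0
  Job 4: p=2, d=30, C=20, tardiness=max(0,20-30)=0
Total tardiness = 2

2


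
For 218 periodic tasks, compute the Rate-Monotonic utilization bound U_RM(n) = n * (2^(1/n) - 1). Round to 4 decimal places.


Compute 2^(1/218) = 1.0031846344
Subtract 1: 1.0031846344 - 1 = 0.0031846344
Multiply by n: 218 * 0.0031846344 = 0.6942502992
Round to 4 dp: 0.6943

0.6943


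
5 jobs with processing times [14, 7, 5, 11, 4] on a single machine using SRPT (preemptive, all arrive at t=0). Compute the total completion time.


Since all jobs arrive at t=0, SRPT equals SPT ordering.
SPT order: [4, 5, 7, 11, 14]
Completion times:
  Job 1: p=4, C=4
  Job 2: p=5, C=9
  Job 3: p=7, C=16
  Job 4: p=11, C=27
  Job 5: p=14, C=41
Total completion time = 4 + 9 + 16 + 27 + 41 = 97

97


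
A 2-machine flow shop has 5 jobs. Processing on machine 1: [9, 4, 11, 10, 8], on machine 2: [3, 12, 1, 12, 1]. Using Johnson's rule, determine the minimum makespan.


Apply Johnson's rule:
  Group 1 (a <= b): [(2, 4, 12), (4, 10, 12)]
  Group 2 (a > b): [(1, 9, 3), (3, 11, 1), (5, 8, 1)]
Optimal job order: [2, 4, 1, 3, 5]
Schedule:
  Job 2: M1 done at 4, M2 done at 16
  Job 4: M1 done at 14, M2 done at 28
  Job 1: M1 done at 23, M2 done at 31
  Job 3: M1 done at 34, M2 done at 35
  Job 5: M1 done at 42, M2 done at 43
Makespan = 43

43


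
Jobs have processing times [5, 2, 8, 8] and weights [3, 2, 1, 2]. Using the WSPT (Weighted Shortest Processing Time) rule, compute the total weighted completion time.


Compute p/w ratios and sort ascending (WSPT): [(2, 2), (5, 3), (8, 2), (8, 1)]
Compute weighted completion times:
  Job (p=2,w=2): C=2, w*C=2*2=4
  Job (p=5,w=3): C=7, w*C=3*7=21
  Job (p=8,w=2): C=15, w*C=2*15=30
  Job (p=8,w=1): C=23, w*C=1*23=23
Total weighted completion time = 78

78


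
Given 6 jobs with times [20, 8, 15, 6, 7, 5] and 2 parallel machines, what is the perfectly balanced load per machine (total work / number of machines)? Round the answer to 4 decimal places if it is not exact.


Total processing time = 20 + 8 + 15 + 6 + 7 + 5 = 61
Number of machines = 2
Ideal balanced load = 61 / 2 = 30.5

30.5


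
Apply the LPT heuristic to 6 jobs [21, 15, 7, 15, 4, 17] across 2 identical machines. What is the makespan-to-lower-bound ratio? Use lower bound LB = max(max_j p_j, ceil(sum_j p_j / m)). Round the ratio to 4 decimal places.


LPT order: [21, 17, 15, 15, 7, 4]
Machine loads after assignment: [40, 39]
LPT makespan = 40
Lower bound = max(max_job, ceil(total/2)) = max(21, 40) = 40
Ratio = 40 / 40 = 1.0

1.0


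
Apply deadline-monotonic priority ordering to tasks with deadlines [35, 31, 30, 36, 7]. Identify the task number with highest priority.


Sort tasks by relative deadline (ascending):
  Task 5: deadline = 7
  Task 3: deadline = 30
  Task 2: deadline = 31
  Task 1: deadline = 35
  Task 4: deadline = 36
Priority order (highest first): [5, 3, 2, 1, 4]
Highest priority task = 5

5


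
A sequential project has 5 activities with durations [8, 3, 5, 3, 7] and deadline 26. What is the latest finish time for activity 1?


LF(activity 1) = deadline - sum of successor durations
Successors: activities 2 through 5 with durations [3, 5, 3, 7]
Sum of successor durations = 18
LF = 26 - 18 = 8

8


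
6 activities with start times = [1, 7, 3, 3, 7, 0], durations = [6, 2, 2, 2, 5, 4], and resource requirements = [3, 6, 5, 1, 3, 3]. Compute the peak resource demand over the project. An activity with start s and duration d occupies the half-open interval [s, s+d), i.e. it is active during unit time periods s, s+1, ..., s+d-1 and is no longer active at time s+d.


Each activity i is active on [start_i, start_i + duration_i).
Compute total resource usage per time slot:
  t=0: active resources = [3], total = 3
  t=1: active resources = [3, 3], total = 6
  t=2: active resources = [3, 3], total = 6
  t=3: active resources = [3, 5, 1, 3], total = 12
  t=4: active resources = [3, 5, 1], total = 9
  t=5: active resources = [3], total = 3
  t=6: active resources = [3], total = 3
  t=7: active resources = [6, 3], total = 9
  t=8: active resources = [6, 3], total = 9
  t=9: active resources = [3], total = 3
  t=10: active resources = [3], total = 3
  t=11: active resources = [3], total = 3
Peak resource demand = 12

12


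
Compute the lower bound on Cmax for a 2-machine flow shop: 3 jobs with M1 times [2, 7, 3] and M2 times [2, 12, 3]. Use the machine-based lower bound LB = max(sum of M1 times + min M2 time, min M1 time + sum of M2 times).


LB1 = sum(M1 times) + min(M2 times) = 12 + 2 = 14
LB2 = min(M1 times) + sum(M2 times) = 2 + 17 = 19
Lower bound = max(LB1, LB2) = max(14, 19) = 19

19


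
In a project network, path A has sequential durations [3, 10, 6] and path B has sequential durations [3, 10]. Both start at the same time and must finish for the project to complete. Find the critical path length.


Path A total = 3 + 10 + 6 = 19
Path B total = 3 + 10 = 13
Critical path = longest path = max(19, 13) = 19

19


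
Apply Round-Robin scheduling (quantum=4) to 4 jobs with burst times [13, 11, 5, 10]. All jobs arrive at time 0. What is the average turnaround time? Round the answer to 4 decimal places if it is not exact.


Time quantum = 4
Execution trace:
  J1 runs 4 units, time = 4
  J2 runs 4 units, time = 8
  J3 runs 4 units, time = 12
  J4 runs 4 units, time = 16
  J1 runs 4 units, time = 20
  J2 runs 4 units, time = 24
  J3 runs 1 units, time = 25
  J4 runs 4 units, time = 29
  J1 runs 4 units, time = 33
  J2 runs 3 units, time = 36
  J4 runs 2 units, time = 38
  J1 runs 1 units, time = 39
Finish times: [39, 36, 25, 38]
Average turnaround = 138/4 = 34.5

34.5


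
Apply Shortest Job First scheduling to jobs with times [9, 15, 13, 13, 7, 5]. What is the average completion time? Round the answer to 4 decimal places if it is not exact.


SJF order (ascending): [5, 7, 9, 13, 13, 15]
Completion times:
  Job 1: burst=5, C=5
  Job 2: burst=7, C=12
  Job 3: burst=9, C=21
  Job 4: burst=13, C=34
  Job 5: burst=13, C=47
  Job 6: burst=15, C=62
Average completion = 181/6 = 30.1667

30.1667


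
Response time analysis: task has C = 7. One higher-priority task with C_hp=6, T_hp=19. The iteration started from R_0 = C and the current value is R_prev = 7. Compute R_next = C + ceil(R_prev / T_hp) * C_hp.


R_next = C + ceil(R_prev / T_hp) * C_hp
ceil(7 / 19) = ceil(0.3684) = 1
Interference = 1 * 6 = 6
R_next = 7 + 6 = 13

13


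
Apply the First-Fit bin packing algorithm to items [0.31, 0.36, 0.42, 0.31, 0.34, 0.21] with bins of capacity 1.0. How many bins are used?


Place items sequentially using First-Fit:
  Item 0.31 -> new Bin 1
  Item 0.36 -> Bin 1 (now 0.67)
  Item 0.42 -> new Bin 2
  Item 0.31 -> Bin 1 (now 0.98)
  Item 0.34 -> Bin 2 (now 0.76)
  Item 0.21 -> Bin 2 (now 0.97)
Total bins used = 2

2


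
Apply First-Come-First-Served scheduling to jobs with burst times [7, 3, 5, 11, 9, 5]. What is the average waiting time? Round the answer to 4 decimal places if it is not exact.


FCFS order (as given): [7, 3, 5, 11, 9, 5]
Waiting times:
  Job 1: wait = 0
  Job 2: wait = 7
  Job 3: wait = 10
  Job 4: wait = 15
  Job 5: wait = 26
  Job 6: wait = 35
Sum of waiting times = 93
Average waiting time = 93/6 = 15.5

15.5


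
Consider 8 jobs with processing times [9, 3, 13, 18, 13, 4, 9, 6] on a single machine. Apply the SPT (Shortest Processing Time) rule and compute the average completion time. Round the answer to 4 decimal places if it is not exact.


Sort jobs by processing time (SPT order): [3, 4, 6, 9, 9, 13, 13, 18]
Compute completion times sequentially:
  Job 1: processing = 3, completes at 3
  Job 2: processing = 4, completes at 7
  Job 3: processing = 6, completes at 13
  Job 4: processing = 9, completes at 22
  Job 5: processing = 9, completes at 31
  Job 6: processing = 13, completes at 44
  Job 7: processing = 13, completes at 57
  Job 8: processing = 18, completes at 75
Sum of completion times = 252
Average completion time = 252/8 = 31.5

31.5


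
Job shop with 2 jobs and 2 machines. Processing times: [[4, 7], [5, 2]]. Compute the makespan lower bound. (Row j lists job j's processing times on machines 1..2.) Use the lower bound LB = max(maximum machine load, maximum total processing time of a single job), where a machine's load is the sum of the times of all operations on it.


Machine loads:
  Machine 1: 4 + 5 = 9
  Machine 2: 7 + 2 = 9
Max machine load = 9
Job totals:
  Job 1: 11
  Job 2: 7
Max job total = 11
Lower bound = max(9, 11) = 11

11


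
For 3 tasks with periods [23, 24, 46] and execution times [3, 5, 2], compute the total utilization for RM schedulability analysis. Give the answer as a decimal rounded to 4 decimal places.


Compute individual utilizations (exact fractions):
  Task 1: C/T = 3/23 (approx. 0.1304)
  Task 2: C/T = 5/24 (approx. 0.2083)
  Task 3: C/T = 2/46 = 1/23 (approx. 0.0435)
Total utilization U = 3/23 + 5/24 + 1/23 = 211/552
Rounded to 4 decimal places: U = 0.3822
RM (Liu & Layland) bound for 3 tasks = 0.779763; compare with U = 211/552 (approx. 0.382246)
U <= bound, so schedulable by RM sufficient condition.

0.3822


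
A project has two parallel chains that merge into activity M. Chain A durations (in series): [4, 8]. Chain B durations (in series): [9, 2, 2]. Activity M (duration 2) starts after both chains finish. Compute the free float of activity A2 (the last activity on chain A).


ES(A2) = sum of predecessors on chain A = 4
EF(A2) = ES + duration = 4 + 8 = 12
Successor of A2 is M. ES(M) = max(sum(A), sum(B)) = max(12, 13) = 13
Free float = ES(successor) - EF(current) = 13 - 12 = 1

1


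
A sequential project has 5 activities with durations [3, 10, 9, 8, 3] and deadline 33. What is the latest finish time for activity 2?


LF(activity 2) = deadline - sum of successor durations
Successors: activities 3 through 5 with durations [9, 8, 3]
Sum of successor durations = 20
LF = 33 - 20 = 13

13


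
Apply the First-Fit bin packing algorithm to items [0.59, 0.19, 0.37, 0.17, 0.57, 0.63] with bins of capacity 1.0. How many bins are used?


Place items sequentially using First-Fit:
  Item 0.59 -> new Bin 1
  Item 0.19 -> Bin 1 (now 0.78)
  Item 0.37 -> new Bin 2
  Item 0.17 -> Bin 1 (now 0.95)
  Item 0.57 -> Bin 2 (now 0.94)
  Item 0.63 -> new Bin 3
Total bins used = 3

3


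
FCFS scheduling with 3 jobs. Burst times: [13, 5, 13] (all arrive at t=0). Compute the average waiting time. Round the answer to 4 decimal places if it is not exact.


FCFS order (as given): [13, 5, 13]
Waiting times:
  Job 1: wait = 0
  Job 2: wait = 13
  Job 3: wait = 18
Sum of waiting times = 31
Average waiting time = 31/3 = 10.3333

10.3333


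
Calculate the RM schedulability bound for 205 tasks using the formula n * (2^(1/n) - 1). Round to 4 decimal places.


Compute 2^(1/205) = 1.0033869285
Subtract 1: 1.0033869285 - 1 = 0.0033869285
Multiply by n: 205 * 0.0033869285 = 0.6943203425
Round to 4 dp: 0.6943

0.6943


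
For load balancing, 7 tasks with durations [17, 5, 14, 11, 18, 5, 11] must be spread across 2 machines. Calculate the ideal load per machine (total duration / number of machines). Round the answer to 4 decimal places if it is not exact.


Total processing time = 17 + 5 + 14 + 11 + 18 + 5 + 11 = 81
Number of machines = 2
Ideal balanced load = 81 / 2 = 40.5

40.5


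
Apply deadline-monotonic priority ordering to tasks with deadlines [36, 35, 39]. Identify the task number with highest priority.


Sort tasks by relative deadline (ascending):
  Task 2: deadline = 35
  Task 1: deadline = 36
  Task 3: deadline = 39
Priority order (highest first): [2, 1, 3]
Highest priority task = 2

2


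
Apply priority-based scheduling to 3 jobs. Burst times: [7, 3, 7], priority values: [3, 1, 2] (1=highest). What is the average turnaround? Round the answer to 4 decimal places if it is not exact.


Sort by priority (ascending = highest first):
Order: [(1, 3), (2, 7), (3, 7)]
Completion times:
  Priority 1, burst=3, C=3
  Priority 2, burst=7, C=10
  Priority 3, burst=7, C=17
Average turnaround = 30/3 = 10.0

10.0


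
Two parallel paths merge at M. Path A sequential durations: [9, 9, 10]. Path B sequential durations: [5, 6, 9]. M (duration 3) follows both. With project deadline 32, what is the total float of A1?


Forward pass: ES(A1) = sum of predecessors on chain A = 0
EF = ES + duration = 0 + 9 = 9
Backward pass: LF(M) = deadline = 32; LS(M) = 32 - 3 = 29
LF(A1) = LS(M) - sum(successors on chain A) = 29 - 19 = 10
LS = LF - duration = 10 - 9 = 1
Total float = LS - ES = 1 - 0 = 1

1


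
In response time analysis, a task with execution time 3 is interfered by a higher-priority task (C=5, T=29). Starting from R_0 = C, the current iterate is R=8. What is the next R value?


R_next = C + ceil(R_prev / T_hp) * C_hp
ceil(8 / 29) = ceil(0.2759) = 1
Interference = 1 * 5 = 5
R_next = 3 + 5 = 8
R_next = R_prev, so the iteration has converged (response time = 8).

8


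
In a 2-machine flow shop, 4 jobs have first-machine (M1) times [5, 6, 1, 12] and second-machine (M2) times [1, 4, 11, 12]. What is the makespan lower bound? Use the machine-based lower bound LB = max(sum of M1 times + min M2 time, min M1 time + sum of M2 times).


LB1 = sum(M1 times) + min(M2 times) = 24 + 1 = 25
LB2 = min(M1 times) + sum(M2 times) = 1 + 28 = 29
Lower bound = max(LB1, LB2) = max(25, 29) = 29

29


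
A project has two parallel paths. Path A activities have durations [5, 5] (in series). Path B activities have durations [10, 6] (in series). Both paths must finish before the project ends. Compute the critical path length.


Path A total = 5 + 5 = 10
Path B total = 10 + 6 = 16
Critical path = longest path = max(10, 16) = 16

16


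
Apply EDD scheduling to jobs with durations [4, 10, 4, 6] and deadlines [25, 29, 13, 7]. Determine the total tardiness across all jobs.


Sort by due date (EDD order): [(6, 7), (4, 13), (4, 25), (10, 29)]
Compute completion times and tardiness:
  Job 1: p=6, d=7, C=6, tardiness=max(0,6-7)=0
  Job 2: p=4, d=13, C=10, tardiness=max(0,10-13)=0
  Job 3: p=4, d=25, C=14, tardiness=max(0,14-25)=0
  Job 4: p=10, d=29, C=24, tardiness=max(0,24-29)=0
Total tardiness = 0

0


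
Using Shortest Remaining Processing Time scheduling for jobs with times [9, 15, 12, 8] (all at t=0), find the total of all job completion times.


Since all jobs arrive at t=0, SRPT equals SPT ordering.
SPT order: [8, 9, 12, 15]
Completion times:
  Job 1: p=8, C=8
  Job 2: p=9, C=17
  Job 3: p=12, C=29
  Job 4: p=15, C=44
Total completion time = 8 + 17 + 29 + 44 = 98

98


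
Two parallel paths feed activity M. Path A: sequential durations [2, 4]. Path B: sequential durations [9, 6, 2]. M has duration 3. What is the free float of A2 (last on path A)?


ES(A2) = sum of predecessors on chain A = 2
EF(A2) = ES + duration = 2 + 4 = 6
Successor of A2 is M. ES(M) = max(sum(A), sum(B)) = max(6, 17) = 17
Free float = ES(successor) - EF(current) = 17 - 6 = 11

11


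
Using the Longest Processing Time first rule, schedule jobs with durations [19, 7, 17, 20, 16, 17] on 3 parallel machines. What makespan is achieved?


Sort jobs in decreasing order (LPT): [20, 19, 17, 17, 16, 7]
Assign each job to the least loaded machine:
  Machine 1: jobs [20, 7], load = 27
  Machine 2: jobs [19, 16], load = 35
  Machine 3: jobs [17, 17], load = 34
Makespan = max load = 35

35


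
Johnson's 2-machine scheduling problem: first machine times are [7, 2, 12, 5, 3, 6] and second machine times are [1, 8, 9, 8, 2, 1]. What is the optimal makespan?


Apply Johnson's rule:
  Group 1 (a <= b): [(2, 2, 8), (4, 5, 8)]
  Group 2 (a > b): [(3, 12, 9), (5, 3, 2), (1, 7, 1), (6, 6, 1)]
Optimal job order: [2, 4, 3, 5, 1, 6]
Schedule:
  Job 2: M1 done at 2, M2 done at 10
  Job 4: M1 done at 7, M2 done at 18
  Job 3: M1 done at 19, M2 done at 28
  Job 5: M1 done at 22, M2 done at 30
  Job 1: M1 done at 29, M2 done at 31
  Job 6: M1 done at 35, M2 done at 36
Makespan = 36

36


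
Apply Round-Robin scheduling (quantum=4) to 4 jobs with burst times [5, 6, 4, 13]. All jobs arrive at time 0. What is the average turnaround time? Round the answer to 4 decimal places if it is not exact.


Time quantum = 4
Execution trace:
  J1 runs 4 units, time = 4
  J2 runs 4 units, time = 8
  J3 runs 4 units, time = 12
  J4 runs 4 units, time = 16
  J1 runs 1 units, time = 17
  J2 runs 2 units, time = 19
  J4 runs 4 units, time = 23
  J4 runs 4 units, time = 27
  J4 runs 1 units, time = 28
Finish times: [17, 19, 12, 28]
Average turnaround = 76/4 = 19.0

19.0


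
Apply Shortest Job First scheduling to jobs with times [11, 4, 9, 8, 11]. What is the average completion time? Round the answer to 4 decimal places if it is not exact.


SJF order (ascending): [4, 8, 9, 11, 11]
Completion times:
  Job 1: burst=4, C=4
  Job 2: burst=8, C=12
  Job 3: burst=9, C=21
  Job 4: burst=11, C=32
  Job 5: burst=11, C=43
Average completion = 112/5 = 22.4

22.4


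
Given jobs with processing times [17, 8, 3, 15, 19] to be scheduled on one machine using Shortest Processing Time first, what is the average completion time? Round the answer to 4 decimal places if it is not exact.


Sort jobs by processing time (SPT order): [3, 8, 15, 17, 19]
Compute completion times sequentially:
  Job 1: processing = 3, completes at 3
  Job 2: processing = 8, completes at 11
  Job 3: processing = 15, completes at 26
  Job 4: processing = 17, completes at 43
  Job 5: processing = 19, completes at 62
Sum of completion times = 145
Average completion time = 145/5 = 29.0

29.0


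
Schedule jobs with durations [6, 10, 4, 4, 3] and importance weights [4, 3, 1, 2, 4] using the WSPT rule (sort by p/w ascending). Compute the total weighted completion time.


Compute p/w ratios and sort ascending (WSPT): [(3, 4), (6, 4), (4, 2), (10, 3), (4, 1)]
Compute weighted completion times:
  Job (p=3,w=4): C=3, w*C=4*3=12
  Job (p=6,w=4): C=9, w*C=4*9=36
  Job (p=4,w=2): C=13, w*C=2*13=26
  Job (p=10,w=3): C=23, w*C=3*23=69
  Job (p=4,w=1): C=27, w*C=1*27=27
Total weighted completion time = 170

170


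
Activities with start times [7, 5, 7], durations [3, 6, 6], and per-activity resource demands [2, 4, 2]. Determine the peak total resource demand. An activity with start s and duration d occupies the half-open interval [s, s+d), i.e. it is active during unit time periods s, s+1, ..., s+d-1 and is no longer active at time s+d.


Each activity i is active on [start_i, start_i + duration_i).
Compute total resource usage per time slot:
  t=0: active resources = [], total = 0
  t=1: active resources = [], total = 0
  t=2: active resources = [], total = 0
  t=3: active resources = [], total = 0
  t=4: active resources = [], total = 0
  t=5: active resources = [4], total = 4
  t=6: active resources = [4], total = 4
  t=7: active resources = [2, 4, 2], total = 8
  t=8: active resources = [2, 4, 2], total = 8
  t=9: active resources = [2, 4, 2], total = 8
  t=10: active resources = [4, 2], total = 6
  t=11: active resources = [2], total = 2
  t=12: active resources = [2], total = 2
Peak resource demand = 8

8


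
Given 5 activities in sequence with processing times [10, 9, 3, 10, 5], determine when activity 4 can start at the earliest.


Activity 4 starts after activities 1 through 3 complete.
Predecessor durations: [10, 9, 3]
ES = 10 + 9 + 3 = 22

22


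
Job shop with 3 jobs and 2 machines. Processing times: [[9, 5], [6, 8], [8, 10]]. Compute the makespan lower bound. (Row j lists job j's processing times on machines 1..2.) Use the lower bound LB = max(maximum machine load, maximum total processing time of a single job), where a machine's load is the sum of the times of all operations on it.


Machine loads:
  Machine 1: 9 + 6 + 8 = 23
  Machine 2: 5 + 8 + 10 = 23
Max machine load = 23
Job totals:
  Job 1: 14
  Job 2: 14
  Job 3: 18
Max job total = 18
Lower bound = max(23, 18) = 23

23


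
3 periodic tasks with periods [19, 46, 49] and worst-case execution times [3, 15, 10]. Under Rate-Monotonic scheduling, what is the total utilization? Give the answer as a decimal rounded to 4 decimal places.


Compute individual utilizations (exact fractions):
  Task 1: C/T = 3/19 (approx. 0.1579)
  Task 2: C/T = 15/46 (approx. 0.3261)
  Task 3: C/T = 10/49 (approx. 0.2041)
Total utilization U = 3/19 + 15/46 + 10/49 = 29467/42826
Rounded to 4 decimal places: U = 0.6881
RM (Liu & Layland) bound for 3 tasks = 0.779763; compare with U = 29467/42826 (approx. 0.688063)
U <= bound, so schedulable by RM sufficient condition.

0.6881


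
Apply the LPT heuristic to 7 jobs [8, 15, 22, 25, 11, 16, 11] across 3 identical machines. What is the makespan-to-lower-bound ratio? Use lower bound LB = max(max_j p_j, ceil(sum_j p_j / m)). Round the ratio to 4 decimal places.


LPT order: [25, 22, 16, 15, 11, 11, 8]
Machine loads after assignment: [36, 33, 39]
LPT makespan = 39
Lower bound = max(max_job, ceil(total/3)) = max(25, 36) = 36
Ratio = 39 / 36 = 1.0833

1.0833


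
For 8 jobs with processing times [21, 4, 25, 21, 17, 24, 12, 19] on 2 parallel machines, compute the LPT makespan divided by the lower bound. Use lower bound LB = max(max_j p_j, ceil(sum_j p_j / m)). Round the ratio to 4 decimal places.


LPT order: [25, 24, 21, 21, 19, 17, 12, 4]
Machine loads after assignment: [75, 68]
LPT makespan = 75
Lower bound = max(max_job, ceil(total/2)) = max(25, 72) = 72
Ratio = 75 / 72 = 1.0417

1.0417


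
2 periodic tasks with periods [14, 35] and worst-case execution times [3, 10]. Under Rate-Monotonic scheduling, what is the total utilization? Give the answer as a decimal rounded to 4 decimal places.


Compute individual utilizations (exact fractions):
  Task 1: C/T = 3/14 (approx. 0.2143)
  Task 2: C/T = 10/35 = 2/7 (approx. 0.2857)
Total utilization U = 3/14 + 2/7 = 1/2
Rounded to 4 decimal places: U = 0.5000
RM (Liu & Layland) bound for 2 tasks = 0.828427; compare with U = 1/2 (approx. 0.500000)
U <= bound, so schedulable by RM sufficient condition.

0.5000


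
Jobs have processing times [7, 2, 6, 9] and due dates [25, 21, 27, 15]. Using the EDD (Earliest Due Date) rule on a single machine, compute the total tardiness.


Sort by due date (EDD order): [(9, 15), (2, 21), (7, 25), (6, 27)]
Compute completion times and tardiness:
  Job 1: p=9, d=15, C=9, tardiness=max(0,9-15)=0
  Job 2: p=2, d=21, C=11, tardiness=max(0,11-21)=0
  Job 3: p=7, d=25, C=18, tardiness=max(0,18-25)=0
  Job 4: p=6, d=27, C=24, tardiness=max(0,24-27)=0
Total tardiness = 0

0


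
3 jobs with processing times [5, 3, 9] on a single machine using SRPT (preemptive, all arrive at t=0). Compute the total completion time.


Since all jobs arrive at t=0, SRPT equals SPT ordering.
SPT order: [3, 5, 9]
Completion times:
  Job 1: p=3, C=3
  Job 2: p=5, C=8
  Job 3: p=9, C=17
Total completion time = 3 + 8 + 17 = 28

28


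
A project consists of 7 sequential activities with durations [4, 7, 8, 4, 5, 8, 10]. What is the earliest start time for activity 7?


Activity 7 starts after activities 1 through 6 complete.
Predecessor durations: [4, 7, 8, 4, 5, 8]
ES = 4 + 7 + 8 + 4 + 5 + 8 = 36

36


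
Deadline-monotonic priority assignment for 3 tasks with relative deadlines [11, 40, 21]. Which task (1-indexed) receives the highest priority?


Sort tasks by relative deadline (ascending):
  Task 1: deadline = 11
  Task 3: deadline = 21
  Task 2: deadline = 40
Priority order (highest first): [1, 3, 2]
Highest priority task = 1

1


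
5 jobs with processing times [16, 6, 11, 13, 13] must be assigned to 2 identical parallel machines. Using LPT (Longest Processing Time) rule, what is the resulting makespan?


Sort jobs in decreasing order (LPT): [16, 13, 13, 11, 6]
Assign each job to the least loaded machine:
  Machine 1: jobs [16, 11], load = 27
  Machine 2: jobs [13, 13, 6], load = 32
Makespan = max load = 32

32


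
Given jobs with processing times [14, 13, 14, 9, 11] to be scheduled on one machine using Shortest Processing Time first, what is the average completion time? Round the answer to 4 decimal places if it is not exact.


Sort jobs by processing time (SPT order): [9, 11, 13, 14, 14]
Compute completion times sequentially:
  Job 1: processing = 9, completes at 9
  Job 2: processing = 11, completes at 20
  Job 3: processing = 13, completes at 33
  Job 4: processing = 14, completes at 47
  Job 5: processing = 14, completes at 61
Sum of completion times = 170
Average completion time = 170/5 = 34.0

34.0


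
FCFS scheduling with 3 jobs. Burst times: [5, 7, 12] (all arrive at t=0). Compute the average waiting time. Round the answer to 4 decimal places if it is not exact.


FCFS order (as given): [5, 7, 12]
Waiting times:
  Job 1: wait = 0
  Job 2: wait = 5
  Job 3: wait = 12
Sum of waiting times = 17
Average waiting time = 17/3 = 5.6667

5.6667


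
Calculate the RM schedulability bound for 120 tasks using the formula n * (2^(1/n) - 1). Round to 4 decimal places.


Compute 2^(1/120) = 1.0057929411
Subtract 1: 1.0057929411 - 1 = 0.0057929411
Multiply by n: 120 * 0.0057929411 = 0.6951529320
Round to 4 dp: 0.6952

0.6952


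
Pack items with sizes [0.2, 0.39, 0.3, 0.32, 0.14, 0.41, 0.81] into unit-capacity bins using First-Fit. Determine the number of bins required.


Place items sequentially using First-Fit:
  Item 0.2 -> new Bin 1
  Item 0.39 -> Bin 1 (now 0.59)
  Item 0.3 -> Bin 1 (now 0.89)
  Item 0.32 -> new Bin 2
  Item 0.14 -> Bin 2 (now 0.46)
  Item 0.41 -> Bin 2 (now 0.87)
  Item 0.81 -> new Bin 3
Total bins used = 3

3


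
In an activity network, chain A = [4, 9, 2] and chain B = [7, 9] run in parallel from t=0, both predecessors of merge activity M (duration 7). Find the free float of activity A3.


ES(A3) = sum of predecessors on chain A = 13
EF(A3) = ES + duration = 13 + 2 = 15
Successor of A3 is M. ES(M) = max(sum(A), sum(B)) = max(15, 16) = 16
Free float = ES(successor) - EF(current) = 16 - 15 = 1

1


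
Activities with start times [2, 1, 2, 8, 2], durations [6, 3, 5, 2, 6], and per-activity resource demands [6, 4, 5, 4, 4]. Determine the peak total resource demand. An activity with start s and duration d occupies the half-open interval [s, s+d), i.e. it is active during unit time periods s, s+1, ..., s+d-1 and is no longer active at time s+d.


Each activity i is active on [start_i, start_i + duration_i).
Compute total resource usage per time slot:
  t=0: active resources = [], total = 0
  t=1: active resources = [4], total = 4
  t=2: active resources = [6, 4, 5, 4], total = 19
  t=3: active resources = [6, 4, 5, 4], total = 19
  t=4: active resources = [6, 5, 4], total = 15
  t=5: active resources = [6, 5, 4], total = 15
  t=6: active resources = [6, 5, 4], total = 15
  t=7: active resources = [6, 4], total = 10
  t=8: active resources = [4], total = 4
  t=9: active resources = [4], total = 4
Peak resource demand = 19

19


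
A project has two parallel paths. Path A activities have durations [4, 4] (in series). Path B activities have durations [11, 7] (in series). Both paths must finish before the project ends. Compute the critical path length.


Path A total = 4 + 4 = 8
Path B total = 11 + 7 = 18
Critical path = longest path = max(8, 18) = 18

18


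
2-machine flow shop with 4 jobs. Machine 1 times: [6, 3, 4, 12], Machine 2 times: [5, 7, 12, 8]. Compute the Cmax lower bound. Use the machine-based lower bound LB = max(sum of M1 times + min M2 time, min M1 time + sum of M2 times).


LB1 = sum(M1 times) + min(M2 times) = 25 + 5 = 30
LB2 = min(M1 times) + sum(M2 times) = 3 + 32 = 35
Lower bound = max(LB1, LB2) = max(30, 35) = 35

35
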